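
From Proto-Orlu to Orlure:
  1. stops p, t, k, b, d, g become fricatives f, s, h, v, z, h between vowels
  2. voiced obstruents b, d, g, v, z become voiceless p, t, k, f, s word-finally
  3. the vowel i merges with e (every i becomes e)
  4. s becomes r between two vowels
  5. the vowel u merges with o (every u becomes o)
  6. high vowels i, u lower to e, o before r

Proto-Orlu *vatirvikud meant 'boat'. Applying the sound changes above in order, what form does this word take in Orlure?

varervehot

Orlure: *vatirvikud
  vatirvikud → vasirvihud   [intervocalic lenition]
  vasirvihud → vasirvihut   [final devoicing]
  vasirvihut → vaservehut   [vowel merger]
  vaservehut → varervehut   [rhotacism]
  varervehut → varervehot   [vowel merger]
  varervehot (rule 6 does not apply)
  giving Orlure varervehot.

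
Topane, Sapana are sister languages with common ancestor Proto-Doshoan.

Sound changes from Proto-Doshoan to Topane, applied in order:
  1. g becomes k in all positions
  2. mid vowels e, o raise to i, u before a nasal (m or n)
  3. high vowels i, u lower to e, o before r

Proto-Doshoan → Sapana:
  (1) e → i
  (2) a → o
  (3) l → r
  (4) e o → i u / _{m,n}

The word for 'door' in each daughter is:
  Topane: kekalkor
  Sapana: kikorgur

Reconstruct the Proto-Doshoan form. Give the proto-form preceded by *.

*kekalgur

Position 4: Topane has a, Sapana has o. Topane preserves a here (none of its changes turn any other segment into a), so the proto-segment is *a.
Position 5: Topane has l, Sapana has r. Topane preserves l here (none of its changes turn any other segment into l), so the proto-segment is *l.
Position 2: Topane has e, Sapana has i. Taking the neighbouring segments as reconstructed: Topane e can only go back to *e; Sapana i could go back to *e or *i — the one source consistent with every daughter is *e.
Continuing position by position gives *kekalgur; check it forward:
Topane: start from *kekalgur.
  rule 1 (unconditioned shift): kekalgur → kekalkur
  rule 2: no change — kekalkur
  rule 3 (pre-rhotic lowering): kekalkur → kekalkor
  ⇒ Topane kekalkor
Sapana: start from *kekalgur.
  rule 1 (vowel merger): kekalgur → kikalgur
  rule 2 (vowel merger): kikalgur → kikolgur
  rule 3 (unconditioned shift): kikolgur → kikorgur
  rule 4: no change — kikorgur
  ⇒ Sapana kikorgur
Only *kekalgur yields all of Topane kekalkor, Sapana kikorgur.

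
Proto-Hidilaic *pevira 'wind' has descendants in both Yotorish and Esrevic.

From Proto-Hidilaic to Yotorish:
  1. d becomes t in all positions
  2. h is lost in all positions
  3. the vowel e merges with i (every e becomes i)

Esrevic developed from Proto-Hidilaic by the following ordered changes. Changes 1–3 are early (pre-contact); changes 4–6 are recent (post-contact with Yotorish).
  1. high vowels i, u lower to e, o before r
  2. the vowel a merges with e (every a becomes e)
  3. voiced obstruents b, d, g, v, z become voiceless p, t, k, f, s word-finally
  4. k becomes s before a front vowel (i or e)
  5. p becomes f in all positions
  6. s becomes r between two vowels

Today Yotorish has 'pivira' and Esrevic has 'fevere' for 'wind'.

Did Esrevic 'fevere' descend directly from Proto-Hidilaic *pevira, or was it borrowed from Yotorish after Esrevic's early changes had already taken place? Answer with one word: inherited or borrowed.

inherited

If inherited, *pevira would pass through all of Esrevic's changes:
Esrevic: start from *pevira.
  rule 1 (pre-rhotic lowering): pevira → pevera
  rule 2 (vowel merger): pevera → pevere
  rule 3: no change — pevere
  rule 4: no change — pevere
  rule 5 (unconditioned shift): pevere → fevere
  rule 6: no change — fevere
  ⇒ Esrevic fevere
If borrowed from Yotorish 'pivira' after the early changes, it would undergo only the recent ones:
  rule 4 (palatalisation): no change (pivira)
  rule 5 (unconditioned shift): pivira → fivira
  rule 6 (rhotacism): no change (fivira)
  ⇒ as a loan: fivira
Esrevic 'fevere' matches the inherited outcome exactly, so it is an inherited cognate, not a loan.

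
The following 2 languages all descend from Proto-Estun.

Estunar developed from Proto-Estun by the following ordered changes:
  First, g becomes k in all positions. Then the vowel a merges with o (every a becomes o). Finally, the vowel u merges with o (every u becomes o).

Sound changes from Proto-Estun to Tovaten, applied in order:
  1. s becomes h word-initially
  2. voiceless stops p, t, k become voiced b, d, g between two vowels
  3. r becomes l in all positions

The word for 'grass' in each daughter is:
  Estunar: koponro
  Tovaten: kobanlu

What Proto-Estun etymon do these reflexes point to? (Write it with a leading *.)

Position 4: Estunar has o, Tovaten has a. Tovaten preserves a here (none of its changes turn any other segment into a), so the proto-segment is *a.
Position 3: Estunar has p, Tovaten has b. Estunar preserves p here (none of its changes turn any other segment into p), so the proto-segment is *p.
Position 6: Estunar has r, Tovaten has l. Estunar preserves r here (none of its changes turn any other segment into r), so the proto-segment is *r.
Continuing position by position gives *kopanru; check it forward:
Estunar: *kopanru > koponru > koponro  (by vowel merger, vowel merger)
Tovaten: *kopanru
  kopanru (rule 1 does not apply)
  kopanru → kobanru   [intervocalic voicing]
  kobanru → kobanlu   [unconditioned shift]
  giving Tovaten kobanlu.
Only *kopanru yields all of Estunar koponro, Tovaten kobanlu.

*kopanru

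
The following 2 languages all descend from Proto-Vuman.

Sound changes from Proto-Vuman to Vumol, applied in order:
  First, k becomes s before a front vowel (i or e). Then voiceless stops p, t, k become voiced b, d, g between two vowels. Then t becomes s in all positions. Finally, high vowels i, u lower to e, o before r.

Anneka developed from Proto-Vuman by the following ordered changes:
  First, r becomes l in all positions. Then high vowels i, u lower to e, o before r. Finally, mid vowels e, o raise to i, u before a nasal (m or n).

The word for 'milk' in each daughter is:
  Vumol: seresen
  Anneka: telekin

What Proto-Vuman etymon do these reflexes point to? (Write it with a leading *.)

*tereken

Position 6: Vumol has e, Anneka has i. Taking the neighbouring segments as reconstructed: Vumol e can only go back to *e; Anneka i could go back to *e or *i — the one source consistent with every daughter is *e.
Position 3: Vumol has r, Anneka has l. Vumol preserves r here (none of its changes turn any other segment into r), so the proto-segment is *r.
Verify the candidate proto-form against each daughter:
Vumol: start from *tereken.
  rule 1 (palatalisation): tereken → teresen
  rule 2: no change — teresen
  rule 3 (unconditioned shift): teresen → seresen
  rule 4: no change — seresen
  ⇒ Vumol seresen
Anneka: *tereken > teleken > telekin  (by unconditioned shift, pre-nasal raising)
No other proto-form is consistent with every reflex, so the reconstruction is *tereken.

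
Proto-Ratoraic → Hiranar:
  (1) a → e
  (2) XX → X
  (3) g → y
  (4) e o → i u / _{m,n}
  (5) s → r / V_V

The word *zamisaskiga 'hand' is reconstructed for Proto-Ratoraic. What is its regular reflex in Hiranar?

Hiranar: *zamisaskiga > zemiseskige > zemiseskiye > zimiseskiye > zimireskiye  (by vowel merger, unconditioned shift, pre-nasal raising, rhotacism)

zimireskiye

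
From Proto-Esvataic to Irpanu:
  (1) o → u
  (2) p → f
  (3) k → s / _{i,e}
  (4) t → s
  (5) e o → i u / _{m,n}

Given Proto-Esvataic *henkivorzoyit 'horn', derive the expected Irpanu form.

Irpanu: *henkivorzoyit
  henkivorzoyit → henkivurzuyit   [vowel merger]
  henkivurzuyit (rule 2 does not apply)
  henkivurzuyit → hensivurzuyit   [palatalisation]
  hensivurzuyit → hensivurzuyis   [unconditioned shift]
  hensivurzuyis → hinsivurzuyis   [pre-nasal raising]
  giving Irpanu hinsivurzuyis.

hinsivurzuyis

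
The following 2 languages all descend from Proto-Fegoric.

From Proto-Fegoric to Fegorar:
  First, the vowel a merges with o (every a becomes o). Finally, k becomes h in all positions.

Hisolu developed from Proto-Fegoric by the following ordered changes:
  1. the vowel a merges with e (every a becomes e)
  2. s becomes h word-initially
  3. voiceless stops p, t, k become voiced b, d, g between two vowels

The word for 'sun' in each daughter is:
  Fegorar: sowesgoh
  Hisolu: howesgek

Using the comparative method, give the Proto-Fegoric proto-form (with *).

*sowesgak

Position 7: Fegorar has o, Hisolu has e. Taking the neighbouring segments as reconstructed: Fegorar o could go back to *a or *o; Hisolu e could go back to *a or *e — the one source consistent with every daughter is *a.
Position 1: Fegorar has s, Hisolu has h. Fegorar preserves s here (none of its changes turn any other segment into s), so the proto-segment is *s.
Verify the candidate proto-form against each daughter:
Fegorar: start from *sowesgak.
  rule 1 (vowel merger): sowesgak → sowesgok
  rule 2 (unconditioned shift): sowesgok → sowesgoh
  ⇒ Fegorar sowesgoh
Hisolu: start from *sowesgak.
  rule 1 (vowel merger): sowesgak → sowesgek
  rule 2 (debuccalisation): sowesgek → howesgek
  rule 3: no change — howesgek
  ⇒ Hisolu howesgek
No other proto-form is consistent with every reflex, so the reconstruction is *sowesgak.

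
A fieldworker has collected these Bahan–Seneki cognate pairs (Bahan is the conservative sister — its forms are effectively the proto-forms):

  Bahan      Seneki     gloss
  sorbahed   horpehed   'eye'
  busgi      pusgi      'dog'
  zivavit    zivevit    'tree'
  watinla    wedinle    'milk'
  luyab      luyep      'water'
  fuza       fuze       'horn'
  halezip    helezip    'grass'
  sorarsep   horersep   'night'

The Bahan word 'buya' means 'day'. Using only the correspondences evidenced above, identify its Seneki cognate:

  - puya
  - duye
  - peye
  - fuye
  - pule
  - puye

puye

busgi ~ pusgi — Bahan b corresponds to Seneki p word-initially before a back vowel.
watinla ~ wedinle, fuza ~ fuze — Bahan a corresponds to Seneki e word-finally.
Applying these to Bahan 'buya':
  buya → puya   (b→p word-initially before a back vowel)
  puya → puye   (a→e word-finally)
So the Seneki cognate is 'puye'.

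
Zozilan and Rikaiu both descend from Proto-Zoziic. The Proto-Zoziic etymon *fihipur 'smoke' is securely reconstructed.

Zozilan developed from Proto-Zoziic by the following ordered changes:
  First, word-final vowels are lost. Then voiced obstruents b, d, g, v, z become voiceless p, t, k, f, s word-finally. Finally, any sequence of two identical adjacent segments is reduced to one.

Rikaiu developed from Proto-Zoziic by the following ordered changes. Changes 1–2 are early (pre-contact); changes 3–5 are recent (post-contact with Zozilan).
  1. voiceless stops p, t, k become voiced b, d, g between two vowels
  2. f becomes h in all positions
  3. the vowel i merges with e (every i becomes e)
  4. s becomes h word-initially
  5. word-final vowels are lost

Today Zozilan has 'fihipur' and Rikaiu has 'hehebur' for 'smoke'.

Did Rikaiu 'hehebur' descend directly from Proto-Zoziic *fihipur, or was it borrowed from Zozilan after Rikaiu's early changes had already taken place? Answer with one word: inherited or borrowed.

inherited

If inherited, *fihipur would pass through all of Rikaiu's changes:
Rikaiu: start from *fihipur.
  rule 1 (intervocalic voicing): fihipur → fihibur
  rule 2 (unconditioned shift): fihibur → hihibur
  rule 3 (vowel merger): hihibur → hehebur
  rule 4: no change — hehebur
  rule 5: no change — hehebur
  ⇒ Rikaiu hehebur
If borrowed from Zozilan 'fihipur' after the early changes, it would undergo only the recent ones:
  rule 3 (vowel merger): fihipur → fehepur
  rule 4 (debuccalisation): no change (fehepur)
  rule 5 (apocope): no change (fehepur)
  ⇒ as a loan: fehepur
Rikaiu 'hehebur' matches the inherited outcome exactly, so it is an inherited cognate, not a loan.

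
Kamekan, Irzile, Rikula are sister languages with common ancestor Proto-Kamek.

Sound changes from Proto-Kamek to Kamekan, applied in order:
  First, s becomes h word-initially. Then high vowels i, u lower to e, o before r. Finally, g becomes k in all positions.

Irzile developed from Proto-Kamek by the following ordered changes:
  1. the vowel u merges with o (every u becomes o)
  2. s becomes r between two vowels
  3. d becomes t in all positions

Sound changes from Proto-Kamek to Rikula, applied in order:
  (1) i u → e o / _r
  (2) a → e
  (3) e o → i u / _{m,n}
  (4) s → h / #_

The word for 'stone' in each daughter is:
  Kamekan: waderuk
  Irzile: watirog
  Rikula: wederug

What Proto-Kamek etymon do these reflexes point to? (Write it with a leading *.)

Position 6: Kamekan has u, Irzile has o, Rikula has u. Kamekan preserves u here (none of its changes turn any other segment into u), so the proto-segment is *u.
Position 3: Kamekan has d, Irzile has t, Rikula has d. Kamekan preserves d here (none of its changes turn any other segment into d), so the proto-segment is *d.
This points to *wadirug. Verify forward in each daughter:
Kamekan: *wadirug
  wadirug (rule 1 does not apply)
  wadirug → waderug   [pre-rhotic lowering]
  waderug → waderuk   [unconditioned shift]
  giving Kamekan waderuk.
Irzile: start from *wadirug.
  rule 1 (vowel merger): wadirug → wadirog
  rule 2: no change — wadirog
  rule 3 (unconditioned shift): wadirog → watirog
  ⇒ Irzile watirog
Rikula: *wadirug > waderug > wederug  (by pre-rhotic lowering, vowel merger)
No other proto-form is consistent with every reflex, so the reconstruction is *wadirug.

*wadirug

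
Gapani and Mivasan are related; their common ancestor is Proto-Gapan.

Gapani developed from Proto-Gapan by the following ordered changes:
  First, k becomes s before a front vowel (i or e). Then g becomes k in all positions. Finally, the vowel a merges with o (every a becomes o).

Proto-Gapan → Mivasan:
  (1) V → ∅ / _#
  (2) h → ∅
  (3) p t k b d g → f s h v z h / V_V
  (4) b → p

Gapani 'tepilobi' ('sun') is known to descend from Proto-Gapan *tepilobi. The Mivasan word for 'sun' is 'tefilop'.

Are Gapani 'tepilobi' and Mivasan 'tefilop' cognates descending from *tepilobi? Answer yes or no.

yes

Derive the expected Mivasan reflex of *tepilobi:
Mivasan: *tepilobi > tepilob > tefilob > tefilop  (by apocope, intervocalic lenition, unconditioned shift)
Mivasan 'tefilop' matches the regular reflex exactly, so the pair is cognate.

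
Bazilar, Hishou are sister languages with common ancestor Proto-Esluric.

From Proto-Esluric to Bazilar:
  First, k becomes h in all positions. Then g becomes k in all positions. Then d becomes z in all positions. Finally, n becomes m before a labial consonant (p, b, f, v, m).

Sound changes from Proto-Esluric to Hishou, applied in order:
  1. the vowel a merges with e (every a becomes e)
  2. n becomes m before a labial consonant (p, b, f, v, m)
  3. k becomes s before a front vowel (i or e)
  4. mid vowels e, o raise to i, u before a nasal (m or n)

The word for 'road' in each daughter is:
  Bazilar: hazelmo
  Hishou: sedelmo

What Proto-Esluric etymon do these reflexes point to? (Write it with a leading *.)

Position 3: Bazilar has z, Hishou has d. Hishou preserves d here (none of its changes turn any other segment into d), so the proto-segment is *d.
Position 1: Bazilar has h, Hishou has s. Taking the neighbouring segments as reconstructed: Bazilar h could go back to *k or *h; Hishou s could go back to *k or *s — the one source consistent with every daughter is *k.
Position 2: Bazilar has a, Hishou has e. Bazilar preserves a here (none of its changes turn any other segment into a), so the proto-segment is *a.
This points to *kadelmo. Verify forward in each daughter:
Bazilar: start from *kadelmo.
  rule 1 (unconditioned shift): kadelmo → hadelmo
  rule 2: no change — hadelmo
  rule 3 (unconditioned shift): hadelmo → hazelmo
  rule 4: no change — hazelmo
  ⇒ Bazilar hazelmo
Hishou: start from *kadelmo.
  rule 1 (vowel merger): kadelmo → kedelmo
  rule 2: no change — kedelmo
  rule 3 (palatalisation): kedelmo → sedelmo
  rule 4: no change — sedelmo
  ⇒ Hishou sedelmo
No other proto-form is consistent with every reflex, so the reconstruction is *kadelmo.

*kadelmo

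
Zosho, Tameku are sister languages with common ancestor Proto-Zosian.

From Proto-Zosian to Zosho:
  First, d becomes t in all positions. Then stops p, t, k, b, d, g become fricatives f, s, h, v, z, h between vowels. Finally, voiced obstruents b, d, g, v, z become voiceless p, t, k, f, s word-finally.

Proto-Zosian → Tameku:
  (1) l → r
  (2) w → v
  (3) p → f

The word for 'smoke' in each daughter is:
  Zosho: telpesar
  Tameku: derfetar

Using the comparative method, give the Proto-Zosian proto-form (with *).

*delpetar

Position 3: Zosho has l, Tameku has r. Zosho preserves l here (none of its changes turn any other segment into l), so the proto-segment is *l.
Position 1: Zosho has t, Tameku has d. Tameku preserves d here (none of its changes turn any other segment into d), so the proto-segment is *d.
Position 6: Zosho has s, Tameku has t. Tameku preserves t here (none of its changes turn any other segment into t), so the proto-segment is *t.
Continuing position by position gives *delpetar; check it forward:
Zosho: start from *delpetar.
  rule 1 (unconditioned shift): delpetar → telpetar
  rule 2 (intervocalic lenition): telpetar → telpesar
  rule 3: no change — telpesar
  ⇒ Zosho telpesar
Tameku: start from *delpetar.
  rule 1 (unconditioned shift): delpetar → derpetar
  rule 2: no change — derpetar
  rule 3 (unconditioned shift): derpetar → derfetar
  ⇒ Tameku derfetar
No other proto-form is consistent with every reflex, so the reconstruction is *delpetar.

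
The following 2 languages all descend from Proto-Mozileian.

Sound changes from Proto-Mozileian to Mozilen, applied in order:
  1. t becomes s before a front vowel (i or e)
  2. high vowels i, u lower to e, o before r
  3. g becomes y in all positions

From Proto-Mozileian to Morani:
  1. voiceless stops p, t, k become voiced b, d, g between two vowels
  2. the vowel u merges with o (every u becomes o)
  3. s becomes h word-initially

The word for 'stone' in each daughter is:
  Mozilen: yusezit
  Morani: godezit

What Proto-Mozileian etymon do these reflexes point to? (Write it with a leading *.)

*gutezit

Position 1: Mozilen has y, Morani has g. Taking the neighbouring segments as reconstructed: Mozilen y could go back to *g or *y; Morani g can only go back to *g — the one source consistent with every daughter is *g.
Position 3: Mozilen has s, Morani has d. Taking the neighbouring segments as reconstructed: Mozilen s could go back to *t or *s; Morani d could go back to *t or *d — the one source consistent with every daughter is *t.
Position 2: Mozilen has u, Morani has o. Mozilen preserves u here (none of its changes turn any other segment into u), so the proto-segment is *u.
This points to *gutezit. Verify forward in each daughter:
Mozilen: *gutezit
  gutezit → gusezit   [palatalisation]
  gusezit (rule 2 does not apply)
  gusezit → yusezit   [unconditioned shift]
  giving Mozilen yusezit.
Morani: *gutezit > gudezit > godezit  (by intervocalic voicing, vowel merger)
No other proto-form is consistent with every reflex, so the reconstruction is *gutezit.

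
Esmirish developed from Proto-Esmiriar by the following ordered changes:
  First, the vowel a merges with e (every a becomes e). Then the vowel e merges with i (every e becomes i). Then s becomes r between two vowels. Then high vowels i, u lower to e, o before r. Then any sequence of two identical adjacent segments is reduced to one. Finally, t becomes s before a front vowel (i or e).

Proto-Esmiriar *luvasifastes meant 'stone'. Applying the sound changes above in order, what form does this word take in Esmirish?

luverifissis

Esmirish: *luvasifastes
  luvasifastes → luvesifestes   [vowel merger]
  luvesifestes → luvisifistis   [vowel merger]
  luvisifistis → luvirifistis   [rhotacism]
  luvirifistis → luverifistis   [pre-rhotic lowering]
  luverifistis (rule 5 does not apply)
  luverifistis → luverifissis   [palatalisation]
  giving Esmirish luverifissis.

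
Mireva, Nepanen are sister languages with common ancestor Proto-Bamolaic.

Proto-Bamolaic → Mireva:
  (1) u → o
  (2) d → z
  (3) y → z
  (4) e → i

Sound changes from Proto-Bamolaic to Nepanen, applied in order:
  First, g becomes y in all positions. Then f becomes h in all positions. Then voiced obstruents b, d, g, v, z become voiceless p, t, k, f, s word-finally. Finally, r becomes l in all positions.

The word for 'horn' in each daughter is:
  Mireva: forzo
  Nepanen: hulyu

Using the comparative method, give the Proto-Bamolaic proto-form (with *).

Position 3: Mireva has r, Nepanen has l. Mireva preserves r here (none of its changes turn any other segment into r), so the proto-segment is *r.
Position 5: Mireva has o, Nepanen has u. Nepanen preserves u here (none of its changes turn any other segment into u), so the proto-segment is *u.
Verify the candidate proto-form against each daughter:
Mireva: *furyu > foryo > forzo  (by vowel merger, unconditioned shift)
Nepanen: start from *furyu.
  rule 1: no change — furyu
  rule 2 (unconditioned shift): furyu → huryu
  rule 3: no change — huryu
  rule 4 (unconditioned shift): huryu → hulyu
  ⇒ Nepanen hulyu
*furyu is the unique common source.

*furyu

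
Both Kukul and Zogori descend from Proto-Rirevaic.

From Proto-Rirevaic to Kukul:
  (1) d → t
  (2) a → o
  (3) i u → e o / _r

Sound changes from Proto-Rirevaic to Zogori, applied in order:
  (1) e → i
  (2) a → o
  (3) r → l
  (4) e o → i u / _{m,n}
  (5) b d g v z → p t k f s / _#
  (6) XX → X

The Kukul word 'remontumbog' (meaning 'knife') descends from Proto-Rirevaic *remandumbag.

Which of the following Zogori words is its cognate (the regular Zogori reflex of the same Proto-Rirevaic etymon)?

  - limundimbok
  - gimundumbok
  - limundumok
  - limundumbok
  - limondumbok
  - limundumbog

Zogori: *remandumbag > rimandumbag > rimondumbog > limondumbog > limundumbog > limundumbok  (by vowel merger, vowel merger, unconditioned shift, pre-nasal raising, final devoicing)

limundumbok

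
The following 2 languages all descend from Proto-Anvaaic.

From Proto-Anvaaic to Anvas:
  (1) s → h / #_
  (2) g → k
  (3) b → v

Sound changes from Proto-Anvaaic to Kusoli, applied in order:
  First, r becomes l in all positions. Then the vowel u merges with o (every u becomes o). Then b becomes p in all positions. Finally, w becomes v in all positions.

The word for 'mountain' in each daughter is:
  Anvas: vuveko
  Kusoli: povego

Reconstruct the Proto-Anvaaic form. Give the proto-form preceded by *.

*buvego

Position 1: Anvas has v, Kusoli has p. Taking the neighbouring segments as reconstructed: Anvas v could go back to *b or *v; Kusoli p could go back to *p or *b — the one source consistent with every daughter is *b.
Position 2: Anvas has u, Kusoli has o. Anvas preserves u here (none of its changes turn any other segment into u), so the proto-segment is *u.
Position 5: Anvas has k, Kusoli has g. Kusoli preserves g here (none of its changes turn any other segment into g), so the proto-segment is *g.
The remaining positions agree across the daughters. Check the candidate against every language:
Anvas: start from *buvego.
  rule 1: no change — buvego
  rule 2 (unconditioned shift): buvego → buveko
  rule 3 (unconditioned shift): buveko → vuveko
  ⇒ Anvas vuveko
Kusoli: *buvego > bovego > povego  (by vowel merger, unconditioned shift)
*buvego is the unique common source.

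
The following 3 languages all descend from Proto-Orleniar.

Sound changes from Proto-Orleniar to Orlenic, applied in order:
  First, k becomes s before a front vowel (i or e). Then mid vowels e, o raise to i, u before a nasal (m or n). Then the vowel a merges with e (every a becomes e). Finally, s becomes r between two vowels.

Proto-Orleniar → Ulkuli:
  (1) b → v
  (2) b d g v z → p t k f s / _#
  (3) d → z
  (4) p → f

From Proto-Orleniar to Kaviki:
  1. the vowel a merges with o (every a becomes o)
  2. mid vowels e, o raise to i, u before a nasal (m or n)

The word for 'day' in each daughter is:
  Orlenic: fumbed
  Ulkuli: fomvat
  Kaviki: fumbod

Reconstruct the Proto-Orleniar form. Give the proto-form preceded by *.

*fombad

Position 5: Orlenic has e, Ulkuli has a, Kaviki has o. Ulkuli preserves a here (none of its changes turn any other segment into a), so the proto-segment is *a.
Position 2: Orlenic has u, Ulkuli has o, Kaviki has u. Ulkuli preserves o here (none of its changes turn any other segment into o), so the proto-segment is *o.
Continuing position by position gives *fombad; check it forward:
Orlenic: *fombad > fumbad > fumbed  (by pre-nasal raising, vowel merger)
Ulkuli: *fombad
  fombad → fomvad   [unconditioned shift]
  fomvad → fomvat   [final devoicing]
  fomvat (rule 3 does not apply)
  fomvat (rule 4 does not apply)
  giving Ulkuli fomvat.
Kaviki: start from *fombad.
  rule 1 (vowel merger): fombad → fombod
  rule 2 (pre-nasal raising): fombod → fumbod
  ⇒ Kaviki fumbod
Only *fombad yields all of Orlenic fumbed, Ulkuli fomvat, Kaviki fumbod.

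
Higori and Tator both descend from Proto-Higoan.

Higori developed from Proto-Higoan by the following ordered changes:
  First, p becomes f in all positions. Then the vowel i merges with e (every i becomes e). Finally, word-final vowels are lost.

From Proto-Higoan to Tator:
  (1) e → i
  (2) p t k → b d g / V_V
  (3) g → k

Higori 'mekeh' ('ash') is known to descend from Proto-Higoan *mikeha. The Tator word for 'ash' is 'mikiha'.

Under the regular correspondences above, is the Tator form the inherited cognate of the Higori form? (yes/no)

yes

Derive the expected Tator reflex of *mikeha:
Tator: *mikeha
  mikeha → mikiha   [vowel merger]
  mikiha → migiha   [intervocalic voicing]
  migiha → mikiha   [unconditioned shift]
  giving Tator mikiha.
Tator 'mikiha' matches the regular reflex exactly, so the pair is cognate.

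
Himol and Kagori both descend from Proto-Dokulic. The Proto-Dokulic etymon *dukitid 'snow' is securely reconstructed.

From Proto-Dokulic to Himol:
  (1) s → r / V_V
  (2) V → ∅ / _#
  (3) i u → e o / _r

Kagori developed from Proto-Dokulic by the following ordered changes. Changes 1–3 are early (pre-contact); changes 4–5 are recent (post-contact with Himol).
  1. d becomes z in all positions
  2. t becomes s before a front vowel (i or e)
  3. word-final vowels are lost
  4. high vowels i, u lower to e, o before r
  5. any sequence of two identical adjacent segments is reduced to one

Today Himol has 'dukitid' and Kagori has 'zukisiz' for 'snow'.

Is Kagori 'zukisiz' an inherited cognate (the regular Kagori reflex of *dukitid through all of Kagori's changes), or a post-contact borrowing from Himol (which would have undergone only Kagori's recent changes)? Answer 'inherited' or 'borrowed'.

If inherited, *dukitid would pass through all of Kagori's changes:
Kagori: start from *dukitid.
  rule 1 (unconditioned shift): dukitid → zukitiz
  rule 2 (palatalisation): zukitiz → zukisiz
  rule 3: no change — zukisiz
  rule 4: no change — zukisiz
  rule 5: no change — zukisiz
  ⇒ Kagori zukisiz
If borrowed from Himol 'dukitid' after the early changes, it would undergo only the recent ones:
  rule 4 (pre-rhotic lowering): no change (dukitid)
  rule 5 (degemination): no change (dukitid)
  ⇒ as a loan: dukitid
Kagori 'zukisiz' matches the inherited outcome exactly, so it is an inherited cognate, not a loan.

inherited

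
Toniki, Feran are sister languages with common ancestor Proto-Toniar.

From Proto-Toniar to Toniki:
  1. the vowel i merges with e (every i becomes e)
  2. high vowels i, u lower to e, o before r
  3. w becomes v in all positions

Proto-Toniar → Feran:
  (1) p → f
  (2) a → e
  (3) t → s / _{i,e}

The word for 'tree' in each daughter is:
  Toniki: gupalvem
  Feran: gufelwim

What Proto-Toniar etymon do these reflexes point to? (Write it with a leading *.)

*gupalwim

Position 7: Toniki has e, Feran has i. Feran preserves i here (none of its changes turn any other segment into i), so the proto-segment is *i.
Position 6: Toniki has v, Feran has w. Feran preserves w here (none of its changes turn any other segment into w), so the proto-segment is *w.
Continuing position by position gives *gupalwim; check it forward:
Toniki: start from *gupalwim.
  rule 1 (vowel merger): gupalwim → gupalwem
  rule 2: no change — gupalwem
  rule 3 (unconditioned shift): gupalwem → gupalvem
  ⇒ Toniki gupalvem
Feran: *gupalwim > gufalwim > gufelwim  (by unconditioned shift, vowel merger)
Only *gupalwim yields all of Toniki gupalvem, Feran gufelwim.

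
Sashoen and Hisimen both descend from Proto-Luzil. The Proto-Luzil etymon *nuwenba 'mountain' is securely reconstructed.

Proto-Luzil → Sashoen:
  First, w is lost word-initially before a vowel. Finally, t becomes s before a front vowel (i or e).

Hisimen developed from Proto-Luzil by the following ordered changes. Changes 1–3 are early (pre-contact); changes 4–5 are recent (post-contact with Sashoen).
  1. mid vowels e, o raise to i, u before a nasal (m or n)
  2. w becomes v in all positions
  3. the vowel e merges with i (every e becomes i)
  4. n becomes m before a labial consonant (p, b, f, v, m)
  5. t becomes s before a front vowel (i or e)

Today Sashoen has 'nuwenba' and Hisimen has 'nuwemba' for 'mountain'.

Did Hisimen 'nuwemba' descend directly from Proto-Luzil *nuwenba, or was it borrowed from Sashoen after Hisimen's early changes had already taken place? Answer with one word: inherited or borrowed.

borrowed

If inherited, *nuwenba would pass through all of Hisimen's changes:
Hisimen: start from *nuwenba.
  rule 1 (pre-nasal raising): nuwenba → nuwinba
  rule 2 (unconditioned shift): nuwinba → nuvinba
  rule 3: no change — nuvinba
  rule 4 (nasal place assimilation): nuvinba → nuvimba
  rule 5: no change — nuvimba
  ⇒ Hisimen nuvimba
If borrowed from Sashoen 'nuwenba' after the early changes, it would undergo only the recent ones:
  rule 4 (nasal place assimilation): nuwenba → nuwemba
  rule 5 (palatalisation): no change (nuwemba)
  ⇒ as a loan: nuwemba
Hisimen 'nuwemba' matches the loan outcome 'nuwemba', not the inherited 'nuvimba' — it skipped the early Hisimen changes, so it was borrowed from Sashoen.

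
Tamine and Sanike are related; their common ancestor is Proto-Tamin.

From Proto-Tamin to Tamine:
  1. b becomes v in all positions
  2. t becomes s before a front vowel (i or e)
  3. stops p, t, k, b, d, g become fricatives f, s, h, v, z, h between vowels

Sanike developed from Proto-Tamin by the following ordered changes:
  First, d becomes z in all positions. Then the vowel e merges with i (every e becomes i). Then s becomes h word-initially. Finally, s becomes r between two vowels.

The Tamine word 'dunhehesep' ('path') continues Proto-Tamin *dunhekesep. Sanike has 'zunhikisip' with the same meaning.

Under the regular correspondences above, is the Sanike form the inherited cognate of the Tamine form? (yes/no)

Derive the expected Sanike reflex of *dunhekesep:
Sanike: *dunhekesep
  dunhekesep → zunhekesep   [unconditioned shift]
  zunhekesep → zunhikisip   [vowel merger]
  zunhikisip (rule 3 does not apply)
  zunhikisip → zunhikirip   [rhotacism]
  giving Sanike zunhikirip.
The regular Sanike reflex would be 'zunhikirip', but the attested form is 'zunhikisip'. The correspondence is irregular, so they are not cognates (the Sanike form has a different source).

no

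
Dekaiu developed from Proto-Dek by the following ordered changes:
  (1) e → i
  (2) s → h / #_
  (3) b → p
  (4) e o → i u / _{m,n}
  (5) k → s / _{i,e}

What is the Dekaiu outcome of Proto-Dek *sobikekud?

hopisikud

Dekaiu: *sobikekud > sobikikud > hobikikud > hopikikud > hopisikud  (by vowel merger, debuccalisation, unconditioned shift, palatalisation)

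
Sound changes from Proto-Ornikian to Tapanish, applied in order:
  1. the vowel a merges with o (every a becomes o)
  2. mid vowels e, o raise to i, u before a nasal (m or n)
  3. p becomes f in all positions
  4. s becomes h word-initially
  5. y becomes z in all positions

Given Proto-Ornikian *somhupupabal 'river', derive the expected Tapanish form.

humhufufobol

Tapanish: *somhupupabal
  somhupupabal → somhupupobol   [vowel merger]
  somhupupobol → sumhupupobol   [pre-nasal raising]
  sumhupupobol → sumhufufobol   [unconditioned shift]
  sumhufufobol → humhufufobol   [debuccalisation]
  humhufufobol (rule 5 does not apply)
  giving Tapanish humhufufobol.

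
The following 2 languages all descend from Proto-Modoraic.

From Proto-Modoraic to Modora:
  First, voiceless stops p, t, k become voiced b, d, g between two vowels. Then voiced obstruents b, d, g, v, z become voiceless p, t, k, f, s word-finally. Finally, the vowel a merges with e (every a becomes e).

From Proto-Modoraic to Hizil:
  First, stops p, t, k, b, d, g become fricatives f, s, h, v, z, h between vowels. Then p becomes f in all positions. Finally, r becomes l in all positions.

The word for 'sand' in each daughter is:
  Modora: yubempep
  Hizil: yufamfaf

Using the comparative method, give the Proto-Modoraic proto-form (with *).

Position 6: Modora has p, Hizil has f. Taking the neighbouring segments as reconstructed: Modora p can only go back to *p; Hizil f could go back to *p or *f — the one source consistent with every daughter is *p.
Position 8: Modora has p, Hizil has f. Taking the neighbouring segments as reconstructed: Modora p could go back to *p or *b; Hizil f could go back to *p or *f — the one source consistent with every daughter is *p.
This points to *yupampap. Verify forward in each daughter:
Modora: start from *yupampap.
  rule 1 (intervocalic voicing): yupampap → yubampap
  rule 2: no change — yubampap
  rule 3 (vowel merger): yubampap → yubempep
  ⇒ Modora yubempep
Hizil: start from *yupampap.
  rule 1 (intervocalic lenition): yupampap → yufampap
  rule 2 (unconditioned shift): yufampap → yufamfaf
  rule 3: no change — yufamfaf
  ⇒ Hizil yufamfaf
No other proto-form is consistent with every reflex, so the reconstruction is *yupampap.

*yupampap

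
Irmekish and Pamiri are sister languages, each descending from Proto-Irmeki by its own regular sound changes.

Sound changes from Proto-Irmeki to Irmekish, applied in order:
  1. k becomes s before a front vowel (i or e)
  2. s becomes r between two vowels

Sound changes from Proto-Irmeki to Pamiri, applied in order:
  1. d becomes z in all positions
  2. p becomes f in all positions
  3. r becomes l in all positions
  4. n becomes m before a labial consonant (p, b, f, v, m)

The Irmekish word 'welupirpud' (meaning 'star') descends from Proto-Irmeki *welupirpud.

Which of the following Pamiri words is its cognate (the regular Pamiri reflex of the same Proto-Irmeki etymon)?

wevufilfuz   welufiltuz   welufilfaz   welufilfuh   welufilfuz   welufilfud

welufilfuz

Pamiri: *welupirpud
  welupirpud → welupirpuz   [unconditioned shift]
  welupirpuz → welufirfuz   [unconditioned shift]
  welufirfuz → welufilfuz   [unconditioned shift]
  welufilfuz (rule 4 does not apply)
  giving Pamiri welufilfuz.
The other candidates each miss or misapply at least one Pamiri change.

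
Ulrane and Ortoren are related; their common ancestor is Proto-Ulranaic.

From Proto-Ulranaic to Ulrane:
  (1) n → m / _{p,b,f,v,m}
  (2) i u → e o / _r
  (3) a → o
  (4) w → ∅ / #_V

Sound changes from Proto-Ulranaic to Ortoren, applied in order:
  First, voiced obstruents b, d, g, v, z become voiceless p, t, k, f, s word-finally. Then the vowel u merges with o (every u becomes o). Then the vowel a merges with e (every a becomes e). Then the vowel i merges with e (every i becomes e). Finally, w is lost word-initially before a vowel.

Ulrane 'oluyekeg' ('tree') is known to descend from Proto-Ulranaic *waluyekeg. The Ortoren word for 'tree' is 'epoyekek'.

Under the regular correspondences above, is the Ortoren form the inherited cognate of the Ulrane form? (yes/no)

no

Derive the expected Ortoren reflex of *waluyekeg:
Ortoren: *waluyekeg
  waluyekeg → waluyekek   [final devoicing]
  waluyekek → waloyekek   [vowel merger]
  waloyekek → weloyekek   [vowel merger]
  weloyekek (rule 4 does not apply)
  weloyekek → eloyekek   [glide loss]
  giving Ortoren eloyekek.
The regular Ortoren reflex would be 'eloyekek', but the attested form is 'epoyekek'. The correspondence is irregular, so they are not cognates (the Ortoren form has a different source).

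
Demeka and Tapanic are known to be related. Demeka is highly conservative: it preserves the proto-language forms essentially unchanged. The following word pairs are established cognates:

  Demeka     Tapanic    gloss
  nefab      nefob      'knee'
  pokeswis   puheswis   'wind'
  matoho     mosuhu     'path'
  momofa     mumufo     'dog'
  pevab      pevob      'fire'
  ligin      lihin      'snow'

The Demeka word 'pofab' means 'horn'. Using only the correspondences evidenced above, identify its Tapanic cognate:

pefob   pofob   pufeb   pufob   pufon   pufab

pufob

momofa ~ mumufo — Demeka o corresponds to Tapanic u after a consonant, before a labial obstruent.
nefab ~ nefob, pevab ~ pevob — Demeka a corresponds to Tapanic o after a consonant, before a labial obstruent.
Applying these to Demeka 'pofab':
  pofab → pufab   (o→u after a consonant, before a labial obstruent)
  pufab → pufob   (a→o after a consonant, before a labial obstruent)
So the Tapanic cognate is 'pufob'.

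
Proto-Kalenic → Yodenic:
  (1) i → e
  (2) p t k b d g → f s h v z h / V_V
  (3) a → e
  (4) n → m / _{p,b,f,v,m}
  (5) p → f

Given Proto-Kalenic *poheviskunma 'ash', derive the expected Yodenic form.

Yodenic: start from *poheviskunma.
  rule 1 (vowel merger): poheviskunma → poheveskunma
  rule 2: no change — poheveskunma
  rule 3 (vowel merger): poheveskunma → poheveskunme
  rule 4 (nasal place assimilation): poheveskunme → poheveskumme
  rule 5 (unconditioned shift): poheveskumme → foheveskumme
  ⇒ Yodenic foheveskumme

foheveskumme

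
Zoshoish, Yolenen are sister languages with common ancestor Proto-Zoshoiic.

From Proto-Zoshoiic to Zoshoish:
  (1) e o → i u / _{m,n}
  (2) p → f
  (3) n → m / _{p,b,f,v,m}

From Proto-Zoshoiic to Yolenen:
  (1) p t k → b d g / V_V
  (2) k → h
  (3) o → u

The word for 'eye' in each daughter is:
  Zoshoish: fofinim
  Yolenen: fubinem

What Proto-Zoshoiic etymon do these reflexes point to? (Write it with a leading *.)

Position 6: Zoshoish has i, Yolenen has e. Yolenen preserves e here (none of its changes turn any other segment into e), so the proto-segment is *e.
Position 2: Zoshoish has o, Yolenen has u. Zoshoish preserves o here (none of its changes turn any other segment into o), so the proto-segment is *o.
Verify the candidate proto-form against each daughter:
Zoshoish: *fopinem
  fopinem → fopinim   [pre-nasal raising]
  fopinim → fofinim   [unconditioned shift]
  fofinim (rule 3 does not apply)
  giving Zoshoish fofinim.
Yolenen: *fopinem > fobinem > fubinem  (by intervocalic voicing, vowel merger)
No other proto-form is consistent with every reflex, so the reconstruction is *fopinem.

*fopinem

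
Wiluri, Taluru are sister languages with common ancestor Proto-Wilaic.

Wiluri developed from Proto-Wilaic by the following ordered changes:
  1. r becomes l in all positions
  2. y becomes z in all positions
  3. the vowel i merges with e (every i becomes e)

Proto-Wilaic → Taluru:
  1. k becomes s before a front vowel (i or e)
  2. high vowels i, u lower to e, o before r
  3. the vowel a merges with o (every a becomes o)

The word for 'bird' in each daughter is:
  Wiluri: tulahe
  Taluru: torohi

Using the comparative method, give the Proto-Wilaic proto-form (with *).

Position 3: Wiluri has l, Taluru has r. Taluru preserves r here (none of its changes turn any other segment into r), so the proto-segment is *r.
Position 6: Wiluri has e, Taluru has i. Taluru preserves i here (none of its changes turn any other segment into i), so the proto-segment is *i.
Position 2: Wiluri has u, Taluru has o. Wiluri preserves u here (none of its changes turn any other segment into u), so the proto-segment is *u.
Continuing position by position gives *turahi; check it forward:
Wiluri: start from *turahi.
  rule 1 (unconditioned shift): turahi → tulahi
  rule 2: no change — tulahi
  rule 3 (vowel merger): tulahi → tulahe
  ⇒ Wiluri tulahe
Taluru: *turahi
  turahi (rule 1 does not apply)
  turahi → torahi   [pre-rhotic lowering]
  torahi → torohi   [vowel merger]
  giving Taluru torohi.
No other proto-form is consistent with every reflex, so the reconstruction is *turahi.

*turahi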